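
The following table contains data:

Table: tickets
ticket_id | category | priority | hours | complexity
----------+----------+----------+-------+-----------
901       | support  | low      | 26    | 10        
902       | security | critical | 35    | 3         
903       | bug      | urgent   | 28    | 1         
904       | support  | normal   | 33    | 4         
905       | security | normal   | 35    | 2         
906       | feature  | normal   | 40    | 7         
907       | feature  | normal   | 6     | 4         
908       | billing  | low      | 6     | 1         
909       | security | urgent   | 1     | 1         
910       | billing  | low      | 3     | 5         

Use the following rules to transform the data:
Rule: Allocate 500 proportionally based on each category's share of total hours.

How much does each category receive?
billing: 21.13, bug: 65.73, feature: 107.98, security: 166.67, support: 138.5

Step 1: Calculate total hours = 213
Step 2: Calculate each category's proportion:
  billing: 9/213 = 4.23% → 21.13
  bug: 28/213 = 13.15% → 65.73
  feature: 46/213 = 21.60% → 107.98
  security: 71/213 = 33.33% → 166.67
  support: 59/213 = 27.70% → 138.5
Step 3: Verify: sum of allocations ≈ 500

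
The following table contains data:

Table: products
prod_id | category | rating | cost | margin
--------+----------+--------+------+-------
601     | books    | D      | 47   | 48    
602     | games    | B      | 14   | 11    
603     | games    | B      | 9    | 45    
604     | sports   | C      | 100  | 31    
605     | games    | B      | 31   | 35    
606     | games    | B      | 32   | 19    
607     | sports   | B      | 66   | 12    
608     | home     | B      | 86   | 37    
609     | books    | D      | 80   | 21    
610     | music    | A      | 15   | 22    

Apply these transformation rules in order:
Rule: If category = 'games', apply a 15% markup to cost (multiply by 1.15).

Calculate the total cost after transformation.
492.9

Step 1: Records with category = 'games' have total cost = 86
Step 2: Apply multiplier: 86 × 1.15 = 98.9
Step 3: Other records total: 394
Step 4: Final sum = 98.9 + 394 = 492.9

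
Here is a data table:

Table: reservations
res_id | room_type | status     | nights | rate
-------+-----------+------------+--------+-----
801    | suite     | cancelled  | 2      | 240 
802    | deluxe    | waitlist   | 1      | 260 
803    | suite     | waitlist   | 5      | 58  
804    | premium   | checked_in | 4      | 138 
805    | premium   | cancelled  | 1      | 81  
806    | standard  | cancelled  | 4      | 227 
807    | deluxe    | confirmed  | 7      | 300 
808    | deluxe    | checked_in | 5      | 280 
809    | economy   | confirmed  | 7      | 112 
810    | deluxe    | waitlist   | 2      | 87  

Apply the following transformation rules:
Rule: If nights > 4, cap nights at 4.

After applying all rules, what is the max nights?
4

Step 1: Original maximum nights = 7
Step 2: Apply cap at 4
Step 3: 4 records had nights > 4 and were capped
Step 4: Maximum after transformation = 4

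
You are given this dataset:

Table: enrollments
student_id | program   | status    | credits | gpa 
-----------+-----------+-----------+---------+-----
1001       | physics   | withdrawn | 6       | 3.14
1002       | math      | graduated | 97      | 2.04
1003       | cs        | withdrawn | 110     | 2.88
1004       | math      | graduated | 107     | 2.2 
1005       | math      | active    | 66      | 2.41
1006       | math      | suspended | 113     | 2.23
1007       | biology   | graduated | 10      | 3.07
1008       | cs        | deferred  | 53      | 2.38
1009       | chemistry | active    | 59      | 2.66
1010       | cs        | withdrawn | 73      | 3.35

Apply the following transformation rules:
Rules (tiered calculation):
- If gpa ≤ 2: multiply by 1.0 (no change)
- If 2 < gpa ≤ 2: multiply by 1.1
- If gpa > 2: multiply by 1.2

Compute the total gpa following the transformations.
31.63

Step 1: Tier 1 (gpa ≤ 2): 0 records, sum = 0 × 1.0 = 0.0
Step 2: Tier 2 (2 < gpa ≤ 2): 0 records, sum = 0 × 1.1 = 0.0
Step 3: Tier 3 (gpa > 2): 10 records, sum = 26.36 × 1.2 = 31.63
Step 4: Final sum = 0.0 + 0.0 + 31.63 = 31.63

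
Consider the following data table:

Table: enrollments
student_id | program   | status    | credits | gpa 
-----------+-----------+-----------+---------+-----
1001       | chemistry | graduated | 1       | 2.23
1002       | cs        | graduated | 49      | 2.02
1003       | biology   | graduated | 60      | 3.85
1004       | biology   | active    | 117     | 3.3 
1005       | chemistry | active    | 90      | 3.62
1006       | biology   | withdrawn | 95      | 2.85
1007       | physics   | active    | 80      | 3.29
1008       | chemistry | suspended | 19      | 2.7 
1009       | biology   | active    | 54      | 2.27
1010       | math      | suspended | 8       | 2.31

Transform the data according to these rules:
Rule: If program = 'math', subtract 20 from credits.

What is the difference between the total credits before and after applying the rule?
20

Step 1: Original sum of credits = 573
Step 2: 1 records have program = 'math'
Step 3: Each affected record changes by -20
Step 4: Total change = 1 × -20 = -20
Step 5: New sum = 573 + -20 = 553
Step 6: Difference = |553 - 573| = 20
        (Sum decreased by 20)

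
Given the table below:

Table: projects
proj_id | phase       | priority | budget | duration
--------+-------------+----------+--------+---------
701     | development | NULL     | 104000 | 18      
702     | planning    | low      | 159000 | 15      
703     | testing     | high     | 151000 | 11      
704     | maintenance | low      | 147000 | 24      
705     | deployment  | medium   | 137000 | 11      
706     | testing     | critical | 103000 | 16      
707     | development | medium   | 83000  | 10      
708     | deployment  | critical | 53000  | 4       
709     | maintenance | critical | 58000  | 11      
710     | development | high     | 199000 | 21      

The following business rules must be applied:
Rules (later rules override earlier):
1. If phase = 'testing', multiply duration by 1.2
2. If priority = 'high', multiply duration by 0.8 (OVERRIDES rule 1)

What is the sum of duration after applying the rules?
137.8

Step 1: Rule 2 takes priority for records with priority = 'high'
  - 2 records: 32 × 0.8 = 25.6
Step 2: Rule 1 applies to remaining records with phase = 'testing'
  - 1 records: 16 × 1.2 = 19.2
Step 3: Other records unchanged: 93
Step 4: Final sum = 25.6 + 19.2 + 93 = 137.8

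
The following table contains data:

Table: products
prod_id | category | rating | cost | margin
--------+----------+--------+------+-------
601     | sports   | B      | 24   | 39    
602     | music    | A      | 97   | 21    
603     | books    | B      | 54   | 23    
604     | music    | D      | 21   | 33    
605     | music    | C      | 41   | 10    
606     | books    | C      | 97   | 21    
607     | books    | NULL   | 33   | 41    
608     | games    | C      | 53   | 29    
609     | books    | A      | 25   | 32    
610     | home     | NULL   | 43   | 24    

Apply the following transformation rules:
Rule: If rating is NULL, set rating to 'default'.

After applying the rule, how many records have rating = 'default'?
2

Step 1: Count records where rating IS NULL
Step 2: Found 2 records with NULL rating
Step 3: These records will have rating set to 'default'
Step 4: Records already having rating = 'default': 0
Step 5: Answer: 2 + 0 = 2 records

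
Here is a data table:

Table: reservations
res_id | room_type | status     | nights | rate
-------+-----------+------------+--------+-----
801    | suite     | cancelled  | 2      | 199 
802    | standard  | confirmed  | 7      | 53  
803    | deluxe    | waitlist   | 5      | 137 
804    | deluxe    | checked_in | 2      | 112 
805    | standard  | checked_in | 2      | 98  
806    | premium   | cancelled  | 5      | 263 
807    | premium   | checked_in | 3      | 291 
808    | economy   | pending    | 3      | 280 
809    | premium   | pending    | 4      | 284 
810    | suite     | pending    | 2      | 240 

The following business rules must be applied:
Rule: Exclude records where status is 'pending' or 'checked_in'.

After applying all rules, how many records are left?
4

Step 1: Count records to exclude
  - 3 (pending) + 3 (checked_in) = 6 records
Step 2: Total records: 10
Step 3: Remaining = 10 - 6 = 4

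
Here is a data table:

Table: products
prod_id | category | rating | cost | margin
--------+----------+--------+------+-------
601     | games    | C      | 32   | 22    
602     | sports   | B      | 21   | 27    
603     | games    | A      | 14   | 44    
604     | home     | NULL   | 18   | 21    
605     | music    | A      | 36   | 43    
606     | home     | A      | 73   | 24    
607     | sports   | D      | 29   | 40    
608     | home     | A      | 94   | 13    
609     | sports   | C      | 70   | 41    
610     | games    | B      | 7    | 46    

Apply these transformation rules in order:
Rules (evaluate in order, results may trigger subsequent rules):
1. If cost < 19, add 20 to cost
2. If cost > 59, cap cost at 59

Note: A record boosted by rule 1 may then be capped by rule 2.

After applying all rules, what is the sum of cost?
394

Step 1: Apply rule 1 to records with cost < 19
  - 3 records get bonus of 20
  - Of these, 0 records then exceed 59 and get capped
Step 2: Apply rule 2 to records with cost > 59
  - 3 records (original) are capped
Step 3: Calculate final sum = 394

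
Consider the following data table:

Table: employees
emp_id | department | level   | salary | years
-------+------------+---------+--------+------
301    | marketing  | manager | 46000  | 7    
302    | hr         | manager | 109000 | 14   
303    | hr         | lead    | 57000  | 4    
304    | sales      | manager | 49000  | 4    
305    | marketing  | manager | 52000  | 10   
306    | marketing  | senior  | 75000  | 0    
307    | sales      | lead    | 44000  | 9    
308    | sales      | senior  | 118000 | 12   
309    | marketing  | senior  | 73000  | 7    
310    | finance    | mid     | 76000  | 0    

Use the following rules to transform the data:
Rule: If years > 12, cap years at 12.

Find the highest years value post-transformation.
12

Step 1: Original maximum years = 14
Step 2: Apply cap at 12
Step 3: 1 records had years > 12 and were capped
Step 4: Maximum after transformation = 12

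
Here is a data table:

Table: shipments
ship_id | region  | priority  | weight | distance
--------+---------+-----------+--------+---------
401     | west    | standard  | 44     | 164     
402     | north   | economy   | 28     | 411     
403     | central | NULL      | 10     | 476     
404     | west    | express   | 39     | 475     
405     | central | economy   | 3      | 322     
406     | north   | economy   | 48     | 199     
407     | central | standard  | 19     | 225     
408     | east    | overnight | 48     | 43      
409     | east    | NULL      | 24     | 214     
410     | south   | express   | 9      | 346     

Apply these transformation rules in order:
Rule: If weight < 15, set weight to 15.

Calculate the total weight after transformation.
295

Step 1: 3 records have weight < 15
Step 2: These records originally summed to 22
Step 3: After setting to minimum: 3 × 15 = 45
Step 4: Unaffected records sum: 250
Step 5: Final sum = 45 + 250 = 295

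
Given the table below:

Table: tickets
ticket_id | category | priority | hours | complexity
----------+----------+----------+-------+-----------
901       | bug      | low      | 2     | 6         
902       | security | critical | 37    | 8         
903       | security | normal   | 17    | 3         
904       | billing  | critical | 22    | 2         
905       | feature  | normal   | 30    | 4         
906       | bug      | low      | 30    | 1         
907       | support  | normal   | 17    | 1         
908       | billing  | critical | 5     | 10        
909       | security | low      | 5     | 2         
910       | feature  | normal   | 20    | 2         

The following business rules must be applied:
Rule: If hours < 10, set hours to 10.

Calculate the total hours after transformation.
203

Step 1: 3 records have hours < 10
Step 2: These records originally summed to 12
Step 3: After setting to minimum: 3 × 10 = 30
Step 4: Unaffected records sum: 173
Step 5: Final sum = 30 + 173 = 203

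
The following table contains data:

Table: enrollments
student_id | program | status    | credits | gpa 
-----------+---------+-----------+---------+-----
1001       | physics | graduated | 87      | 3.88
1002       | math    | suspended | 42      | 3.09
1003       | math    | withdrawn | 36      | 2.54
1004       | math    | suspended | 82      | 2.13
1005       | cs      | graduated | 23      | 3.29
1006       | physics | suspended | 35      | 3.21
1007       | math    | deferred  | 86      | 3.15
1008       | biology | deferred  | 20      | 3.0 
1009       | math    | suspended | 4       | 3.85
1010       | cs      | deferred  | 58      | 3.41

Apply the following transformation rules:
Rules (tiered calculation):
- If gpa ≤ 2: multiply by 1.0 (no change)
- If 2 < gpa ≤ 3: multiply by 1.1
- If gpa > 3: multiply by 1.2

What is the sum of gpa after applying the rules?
37.09

Step 1: Tier 1 (gpa ≤ 2): 0 records, sum = 0 × 1.0 = 0.0
Step 2: Tier 2 (2 < gpa ≤ 3): 3 records, sum = 7.67 × 1.1 = 8.44
Step 3: Tier 3 (gpa > 3): 7 records, sum = 23.88 × 1.2 = 28.66
Step 4: Final sum = 0.0 + 8.44 + 28.66 = 37.09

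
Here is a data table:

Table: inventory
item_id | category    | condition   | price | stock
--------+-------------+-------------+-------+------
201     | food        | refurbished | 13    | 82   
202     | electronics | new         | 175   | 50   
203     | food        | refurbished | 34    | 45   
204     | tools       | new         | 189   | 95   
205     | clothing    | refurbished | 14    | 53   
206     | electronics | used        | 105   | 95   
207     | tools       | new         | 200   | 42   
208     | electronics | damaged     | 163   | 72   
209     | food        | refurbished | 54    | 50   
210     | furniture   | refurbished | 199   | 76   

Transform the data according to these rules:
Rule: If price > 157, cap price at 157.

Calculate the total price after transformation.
1005

Step 1: 5 records have price > 157
Step 2: These records originally summed to 926
Step 3: After capping: 5 × 157 = 785
Step 4: Unaffected records sum: 220
Step 5: Final sum = 785 + 220 = 1005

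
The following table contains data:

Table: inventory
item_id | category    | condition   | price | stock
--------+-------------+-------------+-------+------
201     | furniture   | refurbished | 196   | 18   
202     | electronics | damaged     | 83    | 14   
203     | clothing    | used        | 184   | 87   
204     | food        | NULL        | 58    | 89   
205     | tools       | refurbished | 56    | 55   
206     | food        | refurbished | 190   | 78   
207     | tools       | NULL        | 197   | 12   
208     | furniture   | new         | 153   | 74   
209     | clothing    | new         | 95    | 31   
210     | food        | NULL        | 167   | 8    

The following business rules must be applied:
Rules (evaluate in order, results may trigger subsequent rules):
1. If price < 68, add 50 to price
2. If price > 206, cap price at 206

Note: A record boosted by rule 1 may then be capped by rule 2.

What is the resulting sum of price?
1479

Step 1: Apply rule 1 to records with price < 68
  - 2 records get bonus of 50
  - Of these, 0 records then exceed 206 and get capped
Step 2: Apply rule 2 to records with price > 206
  - 0 records (original) are capped
Step 3: Calculate final sum = 1479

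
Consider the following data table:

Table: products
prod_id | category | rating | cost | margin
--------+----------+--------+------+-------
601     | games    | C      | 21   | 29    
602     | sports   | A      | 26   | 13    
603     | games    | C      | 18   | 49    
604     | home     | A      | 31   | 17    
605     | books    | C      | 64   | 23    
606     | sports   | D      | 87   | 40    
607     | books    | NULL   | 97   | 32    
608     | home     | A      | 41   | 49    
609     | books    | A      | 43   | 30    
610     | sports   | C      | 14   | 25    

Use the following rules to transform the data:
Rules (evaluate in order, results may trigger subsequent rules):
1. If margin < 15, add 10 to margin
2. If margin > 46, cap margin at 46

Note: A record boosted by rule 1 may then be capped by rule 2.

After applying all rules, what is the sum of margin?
311

Step 1: Apply rule 1 to records with margin < 15
  - 1 records get bonus of 10
  - Of these, 0 records then exceed 46 and get capped
Step 2: Apply rule 2 to records with margin > 46
  - 2 records (original) are capped
Step 3: Calculate final sum = 311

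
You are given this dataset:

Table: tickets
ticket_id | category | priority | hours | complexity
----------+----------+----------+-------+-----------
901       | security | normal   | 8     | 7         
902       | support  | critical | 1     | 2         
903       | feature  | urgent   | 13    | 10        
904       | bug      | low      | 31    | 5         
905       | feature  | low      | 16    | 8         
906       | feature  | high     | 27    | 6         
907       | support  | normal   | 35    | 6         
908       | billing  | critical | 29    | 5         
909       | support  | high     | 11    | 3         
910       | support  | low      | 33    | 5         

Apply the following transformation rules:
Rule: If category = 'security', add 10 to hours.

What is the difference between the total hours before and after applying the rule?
10

Step 1: Original sum of hours = 204
Step 2: 1 records have category = 'security'
Step 3: Each affected record changes by 10
Step 4: Total change = 1 × 10 = 10
Step 5: New sum = 204 + 10 = 214
Step 6: Difference = |214 - 204| = 10
        (Sum increased by 10)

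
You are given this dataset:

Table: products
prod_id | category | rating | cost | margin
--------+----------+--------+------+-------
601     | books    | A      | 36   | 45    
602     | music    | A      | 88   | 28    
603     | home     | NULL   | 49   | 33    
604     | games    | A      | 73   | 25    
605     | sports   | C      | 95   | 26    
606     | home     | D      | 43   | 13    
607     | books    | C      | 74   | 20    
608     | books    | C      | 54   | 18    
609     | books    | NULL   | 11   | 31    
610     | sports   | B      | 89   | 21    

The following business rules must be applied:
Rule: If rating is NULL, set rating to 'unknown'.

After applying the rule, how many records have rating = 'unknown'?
2

Step 1: Count records where rating IS NULL
Step 2: Found 2 records with NULL rating
Step 3: These records will have rating set to 'unknown'
Step 4: Records already having rating = 'unknown': 0
Step 5: Answer: 2 + 0 = 2 records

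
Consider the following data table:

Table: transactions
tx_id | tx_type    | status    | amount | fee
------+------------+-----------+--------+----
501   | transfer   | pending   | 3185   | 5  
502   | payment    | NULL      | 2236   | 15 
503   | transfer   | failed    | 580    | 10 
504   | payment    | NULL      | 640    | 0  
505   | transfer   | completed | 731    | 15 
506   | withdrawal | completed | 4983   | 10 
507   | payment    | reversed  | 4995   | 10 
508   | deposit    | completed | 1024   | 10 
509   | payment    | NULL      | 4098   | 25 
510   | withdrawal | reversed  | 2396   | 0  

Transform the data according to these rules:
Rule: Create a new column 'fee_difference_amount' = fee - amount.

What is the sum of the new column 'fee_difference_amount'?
-24768

Step 1: For each record, compute fee - amount
Example calculations:
  5 - 3185 = -3180
  15 - 2236 = -2221
  10 - 580 = -570
  ...
Step 2: Sum all derived values
Step 3: Total = -24768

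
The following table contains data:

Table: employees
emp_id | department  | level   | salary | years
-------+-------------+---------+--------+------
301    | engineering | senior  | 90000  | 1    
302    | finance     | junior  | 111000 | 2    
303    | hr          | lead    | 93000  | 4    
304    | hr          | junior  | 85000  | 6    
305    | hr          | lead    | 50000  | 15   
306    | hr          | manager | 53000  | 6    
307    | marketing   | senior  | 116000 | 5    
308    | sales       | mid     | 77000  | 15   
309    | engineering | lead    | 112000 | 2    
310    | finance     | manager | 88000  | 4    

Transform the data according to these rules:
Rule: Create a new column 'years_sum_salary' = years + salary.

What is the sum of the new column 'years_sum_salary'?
875060

Step 1: For each record, compute years + salary
Example calculations:
  1 + 90000 = 90001
  2 + 111000 = 111002
  4 + 93000 = 93004
  ...
Step 2: Sum all derived values
Step 3: Total = 875060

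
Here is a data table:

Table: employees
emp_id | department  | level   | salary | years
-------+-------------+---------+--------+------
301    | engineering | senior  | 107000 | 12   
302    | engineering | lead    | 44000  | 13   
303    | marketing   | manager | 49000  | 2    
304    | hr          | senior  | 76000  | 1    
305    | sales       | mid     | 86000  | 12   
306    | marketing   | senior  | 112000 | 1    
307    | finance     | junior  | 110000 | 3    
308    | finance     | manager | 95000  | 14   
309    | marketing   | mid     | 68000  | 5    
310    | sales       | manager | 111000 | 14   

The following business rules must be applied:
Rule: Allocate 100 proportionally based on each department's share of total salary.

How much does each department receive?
engineering: 17.6, finance: 23.89, hr: 8.86, marketing: 26.69, sales: 22.96

Step 1: Calculate total salary = 858000
Step 2: Calculate each department's proportion:
  engineering: 151000/858000 = 17.60% → 17.6
  finance: 205000/858000 = 23.89% → 23.89
  hr: 76000/858000 = 8.86% → 8.86
  marketing: 229000/858000 = 26.69% → 26.69
  sales: 197000/858000 = 22.96% → 22.96
Step 3: Verify: sum of allocations ≈ 100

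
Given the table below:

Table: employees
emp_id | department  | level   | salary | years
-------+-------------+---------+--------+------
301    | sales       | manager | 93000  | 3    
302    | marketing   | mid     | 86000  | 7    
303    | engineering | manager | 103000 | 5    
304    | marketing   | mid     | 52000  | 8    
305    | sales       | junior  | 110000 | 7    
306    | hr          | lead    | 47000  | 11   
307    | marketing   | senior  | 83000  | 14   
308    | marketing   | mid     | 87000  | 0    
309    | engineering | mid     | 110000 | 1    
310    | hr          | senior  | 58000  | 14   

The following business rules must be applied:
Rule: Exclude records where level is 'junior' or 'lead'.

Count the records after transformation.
8

Step 1: Count records to exclude
  - 1 (junior) + 1 (lead) = 2 records
Step 2: Total records: 10
Step 3: Remaining = 10 - 2 = 8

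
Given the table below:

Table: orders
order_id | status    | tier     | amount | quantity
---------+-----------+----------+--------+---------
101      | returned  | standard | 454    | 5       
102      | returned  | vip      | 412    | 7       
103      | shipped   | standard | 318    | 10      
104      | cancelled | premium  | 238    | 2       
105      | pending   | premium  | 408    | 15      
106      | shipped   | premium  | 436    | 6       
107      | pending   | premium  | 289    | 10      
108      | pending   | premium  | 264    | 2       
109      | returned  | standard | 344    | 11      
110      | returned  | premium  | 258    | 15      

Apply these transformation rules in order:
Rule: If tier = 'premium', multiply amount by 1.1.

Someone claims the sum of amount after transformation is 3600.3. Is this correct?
No, the correct result is 3610.3.

Step 1: Calculate the correct sum after transformation
Step 2: Apply multiplier 1.1 to records where tier = 'premium'
Step 3: Correct result = 3610.3
Step 4: Claimed result = 3600.3
Step 5: 3610.3 ≠ 3600.3
Conclusion: The claimed result is incorrect. The correct answer is 3610.3.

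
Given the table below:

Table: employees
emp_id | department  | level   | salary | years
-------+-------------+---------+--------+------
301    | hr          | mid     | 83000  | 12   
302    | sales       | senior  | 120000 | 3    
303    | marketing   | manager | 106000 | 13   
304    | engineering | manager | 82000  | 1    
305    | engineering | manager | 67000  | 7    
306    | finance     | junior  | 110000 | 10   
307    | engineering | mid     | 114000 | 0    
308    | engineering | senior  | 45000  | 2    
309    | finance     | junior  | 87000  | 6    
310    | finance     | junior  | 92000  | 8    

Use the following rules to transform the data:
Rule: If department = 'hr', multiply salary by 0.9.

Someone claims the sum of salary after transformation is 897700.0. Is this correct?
Yes, the result is correct.

Step 1: Calculate the correct sum after transformation
Step 2: Apply multiplier 0.9 to records where department = 'hr'
Step 3: Correct result = 897700.0
Step 4: Claimed result = 897700.0
Step 5: 897700.0 = 897700.0 ✓
Conclusion: The claimed result is correct.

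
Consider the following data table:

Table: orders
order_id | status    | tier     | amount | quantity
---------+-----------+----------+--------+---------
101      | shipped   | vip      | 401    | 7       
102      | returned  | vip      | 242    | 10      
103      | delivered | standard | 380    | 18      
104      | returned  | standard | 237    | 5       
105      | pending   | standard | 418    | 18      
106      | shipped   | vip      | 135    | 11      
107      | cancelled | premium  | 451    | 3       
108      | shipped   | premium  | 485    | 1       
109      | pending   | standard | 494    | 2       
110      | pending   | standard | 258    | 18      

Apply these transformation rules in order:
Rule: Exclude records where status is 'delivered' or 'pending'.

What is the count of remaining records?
6

Step 1: Count records to exclude
  - 1 (delivered) + 3 (pending) = 4 records
Step 2: Total records: 10
Step 3: Remaining = 10 - 4 = 6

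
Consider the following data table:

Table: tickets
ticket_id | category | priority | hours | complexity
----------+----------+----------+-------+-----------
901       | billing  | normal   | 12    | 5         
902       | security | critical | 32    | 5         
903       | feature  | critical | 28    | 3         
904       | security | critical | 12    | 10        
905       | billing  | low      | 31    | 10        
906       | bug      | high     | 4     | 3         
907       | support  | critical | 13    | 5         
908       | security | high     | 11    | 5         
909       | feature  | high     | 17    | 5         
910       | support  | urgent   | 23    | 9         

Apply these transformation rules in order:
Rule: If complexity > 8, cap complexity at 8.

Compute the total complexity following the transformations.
55

Step 1: 3 records have complexity > 8
Step 2: These records originally summed to 29
Step 3: After capping: 3 × 8 = 24
Step 4: Unaffected records sum: 31
Step 5: Final sum = 24 + 31 = 55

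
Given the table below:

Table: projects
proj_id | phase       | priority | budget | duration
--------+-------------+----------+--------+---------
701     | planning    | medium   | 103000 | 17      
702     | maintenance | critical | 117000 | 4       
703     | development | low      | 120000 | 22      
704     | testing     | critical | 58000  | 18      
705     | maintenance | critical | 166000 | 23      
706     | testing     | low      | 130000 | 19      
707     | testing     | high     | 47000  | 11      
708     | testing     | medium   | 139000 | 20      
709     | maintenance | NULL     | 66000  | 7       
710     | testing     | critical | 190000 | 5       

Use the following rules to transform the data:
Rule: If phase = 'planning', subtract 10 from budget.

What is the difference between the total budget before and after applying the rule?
10

Step 1: Original sum of budget = 1136000
Step 2: 1 records have phase = 'planning'
Step 3: Each affected record changes by -10
Step 4: Total change = 1 × -10 = -10
Step 5: New sum = 1136000 + -10 = 1135990
Step 6: Difference = |1135990 - 1136000| = 10
        (Sum decreased by 10)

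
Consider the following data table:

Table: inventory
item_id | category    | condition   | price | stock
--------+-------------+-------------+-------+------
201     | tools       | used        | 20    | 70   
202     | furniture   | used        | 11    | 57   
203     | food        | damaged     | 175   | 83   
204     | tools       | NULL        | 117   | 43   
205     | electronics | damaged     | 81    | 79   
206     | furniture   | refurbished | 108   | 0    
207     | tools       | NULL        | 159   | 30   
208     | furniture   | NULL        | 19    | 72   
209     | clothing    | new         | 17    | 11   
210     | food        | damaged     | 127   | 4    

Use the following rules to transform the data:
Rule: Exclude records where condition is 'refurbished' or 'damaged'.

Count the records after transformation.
6

Step 1: Count records to exclude
  - 1 (refurbished) + 3 (damaged) = 4 records
Step 2: Total records: 10
Step 3: Remaining = 10 - 4 = 6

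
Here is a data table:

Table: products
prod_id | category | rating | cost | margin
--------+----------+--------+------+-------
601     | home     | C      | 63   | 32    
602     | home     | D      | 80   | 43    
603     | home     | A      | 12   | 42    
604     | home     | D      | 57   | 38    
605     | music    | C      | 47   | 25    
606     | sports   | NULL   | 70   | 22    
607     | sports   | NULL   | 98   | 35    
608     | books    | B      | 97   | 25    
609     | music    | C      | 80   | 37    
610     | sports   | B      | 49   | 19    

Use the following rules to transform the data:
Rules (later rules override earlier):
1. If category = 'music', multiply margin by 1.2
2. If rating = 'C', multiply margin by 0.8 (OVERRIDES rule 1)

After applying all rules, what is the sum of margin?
299.2

Step 1: Rule 2 takes priority for records with rating = 'C'
  - 3 records: 94 × 0.8 = 75.2
Step 2: Rule 1 applies to remaining records with category = 'music'
  - 0 records: 0 × 1.2 = 0.0
Step 3: Other records unchanged: 224
Step 4: Final sum = 75.2 + 0.0 + 224 = 299.2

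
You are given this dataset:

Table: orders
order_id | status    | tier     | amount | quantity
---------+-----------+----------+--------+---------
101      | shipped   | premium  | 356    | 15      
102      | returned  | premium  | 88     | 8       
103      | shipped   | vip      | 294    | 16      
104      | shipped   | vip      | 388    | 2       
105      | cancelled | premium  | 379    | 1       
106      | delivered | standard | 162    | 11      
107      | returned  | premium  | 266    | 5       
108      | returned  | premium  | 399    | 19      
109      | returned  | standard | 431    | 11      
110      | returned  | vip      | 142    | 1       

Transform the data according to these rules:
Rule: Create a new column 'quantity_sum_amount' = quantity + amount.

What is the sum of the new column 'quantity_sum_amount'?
2994

Step 1: For each record, compute quantity + amount
Example calculations:
  15 + 356 = 371
  8 + 88 = 96
  16 + 294 = 310
  ...
Step 2: Sum all derived values
Step 3: Total = 2994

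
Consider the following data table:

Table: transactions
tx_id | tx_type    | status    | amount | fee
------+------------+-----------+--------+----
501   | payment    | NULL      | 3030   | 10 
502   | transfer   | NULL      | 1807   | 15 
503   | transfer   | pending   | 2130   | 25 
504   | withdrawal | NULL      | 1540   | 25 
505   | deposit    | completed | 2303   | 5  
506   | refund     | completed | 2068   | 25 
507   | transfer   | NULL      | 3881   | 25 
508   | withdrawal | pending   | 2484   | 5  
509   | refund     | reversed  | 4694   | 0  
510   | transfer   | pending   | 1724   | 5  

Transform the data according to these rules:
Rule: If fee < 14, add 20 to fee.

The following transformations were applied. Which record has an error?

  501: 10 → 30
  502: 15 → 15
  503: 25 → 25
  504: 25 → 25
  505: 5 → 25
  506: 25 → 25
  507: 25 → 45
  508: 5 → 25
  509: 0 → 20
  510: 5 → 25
Record 507 has an error. The correct transformed value should be 25, not 45.

Step 1: Check each record against the rule
Step 2: Record 507 has fee = 25
Step 3: Since 25 >= 14, the bonus should not have been applied
Step 4: Correct value = 25, but claimed value = 45
Conclusion: Record 507 has the error.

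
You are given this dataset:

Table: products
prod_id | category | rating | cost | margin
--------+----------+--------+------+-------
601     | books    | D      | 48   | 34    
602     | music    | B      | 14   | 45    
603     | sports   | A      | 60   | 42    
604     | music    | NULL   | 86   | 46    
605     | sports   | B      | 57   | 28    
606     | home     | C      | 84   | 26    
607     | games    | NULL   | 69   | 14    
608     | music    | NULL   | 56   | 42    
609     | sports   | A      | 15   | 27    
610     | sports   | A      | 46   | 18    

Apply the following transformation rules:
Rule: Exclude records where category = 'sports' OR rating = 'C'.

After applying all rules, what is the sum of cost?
273

Step 1: Find records where category = 'sports' OR rating = 'C'
Step 2: 5 records match, summing to 262
Step 3: Original sum: 535
Step 4: Remaining sum = 535 - 262 = 273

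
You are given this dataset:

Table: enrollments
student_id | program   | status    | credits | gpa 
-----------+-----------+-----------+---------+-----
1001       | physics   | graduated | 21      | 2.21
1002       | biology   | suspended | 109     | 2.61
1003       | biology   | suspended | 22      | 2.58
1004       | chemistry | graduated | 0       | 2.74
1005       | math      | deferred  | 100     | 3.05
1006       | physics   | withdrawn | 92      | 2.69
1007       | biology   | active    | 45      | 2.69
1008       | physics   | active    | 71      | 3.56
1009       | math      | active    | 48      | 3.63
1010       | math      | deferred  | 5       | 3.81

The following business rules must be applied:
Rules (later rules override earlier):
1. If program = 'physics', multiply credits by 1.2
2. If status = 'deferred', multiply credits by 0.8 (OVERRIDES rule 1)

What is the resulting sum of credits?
528.8

Step 1: Rule 2 takes priority for records with status = 'deferred'
  - 2 records: 105 × 0.8 = 84.0
Step 2: Rule 1 applies to remaining records with program = 'physics'
  - 3 records: 184 × 1.2 = 220.8
Step 3: Other records unchanged: 224
Step 4: Final sum = 84.0 + 220.8 + 224 = 528.8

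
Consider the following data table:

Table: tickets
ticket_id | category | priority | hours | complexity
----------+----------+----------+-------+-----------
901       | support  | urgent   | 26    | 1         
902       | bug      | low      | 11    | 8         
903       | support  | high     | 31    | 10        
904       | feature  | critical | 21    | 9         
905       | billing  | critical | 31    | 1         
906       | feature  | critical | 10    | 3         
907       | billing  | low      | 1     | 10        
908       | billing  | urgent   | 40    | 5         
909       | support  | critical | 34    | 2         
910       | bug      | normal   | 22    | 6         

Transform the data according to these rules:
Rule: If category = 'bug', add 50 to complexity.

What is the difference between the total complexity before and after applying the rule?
100

Step 1: Original sum of complexity = 55
Step 2: 2 records have category = 'bug'
Step 3: Each affected record changes by 50
Step 4: Total change = 2 × 50 = 100
Step 5: New sum = 55 + 100 = 155
Step 6: Difference = |155 - 55| = 100
        (Sum increased by 100)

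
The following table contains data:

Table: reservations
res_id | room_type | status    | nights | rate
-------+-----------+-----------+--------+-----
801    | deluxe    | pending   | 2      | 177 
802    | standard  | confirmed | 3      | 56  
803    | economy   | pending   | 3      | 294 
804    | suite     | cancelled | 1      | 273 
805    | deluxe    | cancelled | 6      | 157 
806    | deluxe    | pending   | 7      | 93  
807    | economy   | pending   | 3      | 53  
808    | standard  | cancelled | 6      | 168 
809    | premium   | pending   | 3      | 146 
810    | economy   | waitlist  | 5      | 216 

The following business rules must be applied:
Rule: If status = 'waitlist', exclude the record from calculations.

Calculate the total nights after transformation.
34

Step 1: Identify records where status = 'waitlist'
Step 2: The excluded records sum to 5
Step 3: Original total nights = 39
Step 4: Remaining total = 39 - 5 = 34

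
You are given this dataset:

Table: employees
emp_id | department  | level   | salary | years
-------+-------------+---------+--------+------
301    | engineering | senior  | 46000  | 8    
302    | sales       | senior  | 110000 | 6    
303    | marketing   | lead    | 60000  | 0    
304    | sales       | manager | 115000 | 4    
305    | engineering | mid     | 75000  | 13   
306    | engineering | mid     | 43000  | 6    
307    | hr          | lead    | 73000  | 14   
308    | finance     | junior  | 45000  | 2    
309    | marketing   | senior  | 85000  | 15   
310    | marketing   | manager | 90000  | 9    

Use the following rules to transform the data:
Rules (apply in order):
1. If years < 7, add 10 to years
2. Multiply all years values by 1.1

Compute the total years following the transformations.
139.7

Step 1: Apply Rule 1 - Add 10 to records with years < 7
  - 5 records affected: 18 + (5 × 10) = 68
  - Unaffected records: 59
  - Sum after Rule 1: 127
Step 2: Apply Rule 2 - Multiply all by 1.1
  - 127 × 1.1 = 139.7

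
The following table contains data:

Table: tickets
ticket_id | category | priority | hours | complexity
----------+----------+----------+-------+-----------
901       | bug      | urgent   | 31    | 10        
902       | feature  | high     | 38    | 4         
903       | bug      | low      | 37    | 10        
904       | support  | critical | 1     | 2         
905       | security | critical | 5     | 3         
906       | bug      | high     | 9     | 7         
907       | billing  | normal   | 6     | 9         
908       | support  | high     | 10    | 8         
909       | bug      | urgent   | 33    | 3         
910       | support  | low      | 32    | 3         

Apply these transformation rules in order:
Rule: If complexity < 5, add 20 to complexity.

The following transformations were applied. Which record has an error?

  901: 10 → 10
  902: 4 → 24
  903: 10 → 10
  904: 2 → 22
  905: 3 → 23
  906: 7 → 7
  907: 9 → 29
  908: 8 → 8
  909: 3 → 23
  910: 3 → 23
Record 907 has an error. The correct transformed value should be 9, not 29.

Step 1: Check each record against the rule
Step 2: Record 907 has complexity = 9
Step 3: Since 9 >= 5, the bonus should not have been applied
Step 4: Correct value = 9, but claimed value = 29
Conclusion: Record 907 has the error.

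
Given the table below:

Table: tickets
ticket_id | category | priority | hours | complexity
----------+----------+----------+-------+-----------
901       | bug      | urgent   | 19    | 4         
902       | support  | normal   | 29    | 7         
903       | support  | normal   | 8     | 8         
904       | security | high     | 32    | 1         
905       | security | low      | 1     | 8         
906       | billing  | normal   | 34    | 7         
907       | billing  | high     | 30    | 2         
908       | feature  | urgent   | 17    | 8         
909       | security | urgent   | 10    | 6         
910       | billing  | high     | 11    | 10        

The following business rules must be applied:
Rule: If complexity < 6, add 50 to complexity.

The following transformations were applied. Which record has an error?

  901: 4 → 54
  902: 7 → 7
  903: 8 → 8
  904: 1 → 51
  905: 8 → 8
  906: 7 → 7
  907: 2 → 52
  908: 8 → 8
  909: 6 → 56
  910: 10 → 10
Record 909 has an error. The correct transformed value should be 6, not 56.

Step 1: Check each record against the rule
Step 2: Record 909 has complexity = 6
Step 3: Since 6 >= 6, the bonus should not have been applied
Step 4: Correct value = 6, but claimed value = 56
Conclusion: Record 909 has the error.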